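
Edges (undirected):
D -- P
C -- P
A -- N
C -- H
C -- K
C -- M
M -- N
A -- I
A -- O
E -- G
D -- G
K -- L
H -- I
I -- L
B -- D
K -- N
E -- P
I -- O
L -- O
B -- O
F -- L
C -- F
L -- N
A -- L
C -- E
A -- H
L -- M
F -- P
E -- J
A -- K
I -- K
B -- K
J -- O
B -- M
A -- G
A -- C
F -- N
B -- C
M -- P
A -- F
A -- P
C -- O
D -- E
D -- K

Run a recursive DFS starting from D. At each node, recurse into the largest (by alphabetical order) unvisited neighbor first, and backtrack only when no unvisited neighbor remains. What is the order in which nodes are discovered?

D, P, M, N, L, O, J, E, G, A, K, I, H, C, F, B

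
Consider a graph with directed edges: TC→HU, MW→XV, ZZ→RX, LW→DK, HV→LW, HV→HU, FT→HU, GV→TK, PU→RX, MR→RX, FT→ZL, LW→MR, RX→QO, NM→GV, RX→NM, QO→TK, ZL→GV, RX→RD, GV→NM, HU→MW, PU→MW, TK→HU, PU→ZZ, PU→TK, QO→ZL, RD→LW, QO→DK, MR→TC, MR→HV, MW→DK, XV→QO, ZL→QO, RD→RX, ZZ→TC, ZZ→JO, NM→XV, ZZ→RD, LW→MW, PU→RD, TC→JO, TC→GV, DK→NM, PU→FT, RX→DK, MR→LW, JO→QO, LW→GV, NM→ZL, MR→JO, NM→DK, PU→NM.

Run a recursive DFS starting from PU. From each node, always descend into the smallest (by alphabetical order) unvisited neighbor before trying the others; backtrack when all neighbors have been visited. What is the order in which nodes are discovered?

PU → FT → HU → MW → DK → NM → GV → TK → XV → QO → ZL → RD → LW → MR → HV → JO → RX → TC → ZZ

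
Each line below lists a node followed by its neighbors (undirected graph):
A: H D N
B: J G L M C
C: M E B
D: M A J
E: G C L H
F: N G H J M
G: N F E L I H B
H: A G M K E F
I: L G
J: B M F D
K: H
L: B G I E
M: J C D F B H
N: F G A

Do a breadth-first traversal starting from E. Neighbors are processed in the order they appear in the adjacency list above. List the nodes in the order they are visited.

E → G → C → L → H → N → F → I → B → M → A → K → J → D

Visit E; enqueue G, C, L, H → queue [G, C, L, H]
Visit G; enqueue N, F, I, B → queue [C, L, H, N, F, I, B]
Visit C; enqueue M → queue [L, H, N, F, I, B, M]
Visit L → queue [H, N, F, I, B, M]
Visit H; enqueue A, K → queue [N, F, I, B, M, A, K]
Visit N → queue [F, I, B, M, A, K]
Visit F; enqueue J → queue [I, B, M, A, K, J]
Visit I → queue [B, M, A, K, J]
Visit B → queue [M, A, K, J]
Visit M; enqueue D → queue [A, K, J, D]
Visit A → queue [K, J, D]
Visit K → queue [J, D]
Visit J → queue [D]
Visit D → queue []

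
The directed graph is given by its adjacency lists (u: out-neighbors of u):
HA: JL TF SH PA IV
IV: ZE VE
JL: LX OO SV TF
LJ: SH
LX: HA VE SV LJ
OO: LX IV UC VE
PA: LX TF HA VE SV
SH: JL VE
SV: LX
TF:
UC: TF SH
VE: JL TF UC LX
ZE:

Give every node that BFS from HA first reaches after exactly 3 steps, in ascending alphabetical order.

Level 0: HA
Level 1: IV, JL, PA, SH, TF
Level 2: LX, OO, SV, VE, ZE
Level 3: LJ, UC

LJ, UC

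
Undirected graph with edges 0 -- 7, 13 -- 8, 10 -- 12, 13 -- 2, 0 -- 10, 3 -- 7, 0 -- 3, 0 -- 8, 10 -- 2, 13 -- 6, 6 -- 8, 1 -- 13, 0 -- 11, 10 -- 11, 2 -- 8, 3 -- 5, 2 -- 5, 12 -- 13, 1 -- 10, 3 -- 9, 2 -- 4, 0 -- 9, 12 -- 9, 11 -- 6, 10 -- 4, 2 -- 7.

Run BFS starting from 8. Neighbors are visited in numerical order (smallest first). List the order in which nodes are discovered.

Visit 8; enqueue 0, 2, 6, 13 → queue [0, 2, 6, 13]
Visit 0; enqueue 3, 7, 9, 10, 11 → queue [2, 6, 13, 3, 7, 9, 10, 11]
Visit 2; enqueue 4, 5 → queue [6, 13, 3, 7, 9, 10, 11, 4, 5]
Visit 6 → queue [13, 3, 7, 9, 10, 11, 4, 5]
Visit 13; enqueue 1, 12 → queue [3, 7, 9, 10, 11, 4, 5, 1, 12]
Visit 3 → queue [7, 9, 10, 11, 4, 5, 1, 12]
Visit 7 → queue [9, 10, 11, 4, 5, 1, 12]
Visit 9 → queue [10, 11, 4, 5, 1, 12]
Visit 10 → queue [11, 4, 5, 1, 12]
Visit 11 → queue [4, 5, 1, 12]
Visit 4 → queue [5, 1, 12]
Visit 5 → queue [1, 12]
Visit 1 → queue [12]
Visit 12 → queue []

8, 0, 2, 6, 13, 3, 7, 9, 10, 11, 4, 5, 1, 12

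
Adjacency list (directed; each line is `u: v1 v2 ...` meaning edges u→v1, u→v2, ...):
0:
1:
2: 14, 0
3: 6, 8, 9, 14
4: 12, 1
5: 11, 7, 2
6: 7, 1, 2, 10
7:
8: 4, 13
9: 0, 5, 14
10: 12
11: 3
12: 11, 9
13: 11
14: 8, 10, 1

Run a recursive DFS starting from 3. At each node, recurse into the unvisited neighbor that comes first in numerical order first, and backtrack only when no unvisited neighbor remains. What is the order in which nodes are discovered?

3 -> 6 -> 1 -> 2 -> 0 -> 14 -> 8 -> 4 -> 12 -> 9 -> 5 -> 7 -> 11 -> 13 -> 10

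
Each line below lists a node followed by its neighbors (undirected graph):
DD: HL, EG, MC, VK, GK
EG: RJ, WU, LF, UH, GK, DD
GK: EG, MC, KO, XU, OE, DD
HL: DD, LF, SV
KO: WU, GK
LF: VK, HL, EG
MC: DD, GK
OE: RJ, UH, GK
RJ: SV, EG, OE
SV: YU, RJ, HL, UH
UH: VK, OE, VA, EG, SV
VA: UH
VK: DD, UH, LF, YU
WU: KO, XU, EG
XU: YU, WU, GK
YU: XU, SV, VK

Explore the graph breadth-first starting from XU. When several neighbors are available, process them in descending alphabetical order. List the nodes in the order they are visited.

Visit XU; enqueue YU, WU, GK → queue [YU, WU, GK]
Visit YU; enqueue VK, SV → queue [WU, GK, VK, SV]
Visit WU; enqueue KO, EG → queue [GK, VK, SV, KO, EG]
Visit GK; enqueue OE, MC, DD → queue [VK, SV, KO, EG, OE, MC, DD]
Visit VK; enqueue UH, LF → queue [SV, KO, EG, OE, MC, DD, UH, LF]
Visit SV; enqueue RJ, HL → queue [KO, EG, OE, MC, DD, UH, LF, RJ, HL]
Visit KO → queue [EG, OE, MC, DD, UH, LF, RJ, HL]
Visit EG → queue [OE, MC, DD, UH, LF, RJ, HL]
Visit OE → queue [MC, DD, UH, LF, RJ, HL]
Visit MC → queue [DD, UH, LF, RJ, HL]
Visit DD → queue [UH, LF, RJ, HL]
Visit UH; enqueue VA → queue [LF, RJ, HL, VA]
Visit LF → queue [RJ, HL, VA]
Visit RJ → queue [HL, VA]
Visit HL → queue [VA]
Visit VA → queue []

XU, YU, WU, GK, VK, SV, KO, EG, OE, MC, DD, UH, LF, RJ, HL, VA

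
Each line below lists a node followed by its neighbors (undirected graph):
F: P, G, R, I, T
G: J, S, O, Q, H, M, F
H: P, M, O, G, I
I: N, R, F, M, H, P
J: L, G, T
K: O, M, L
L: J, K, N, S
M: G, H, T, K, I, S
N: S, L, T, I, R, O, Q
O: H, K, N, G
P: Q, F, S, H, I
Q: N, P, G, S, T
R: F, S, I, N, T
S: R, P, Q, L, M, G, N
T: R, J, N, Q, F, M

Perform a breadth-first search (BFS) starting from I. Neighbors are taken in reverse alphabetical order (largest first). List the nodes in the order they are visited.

I R P N M H F T S Q O L K G J

Visit I; enqueue R, P, N, M, H, F → queue [R, P, N, M, H, F]
Visit R; enqueue T, S → queue [P, N, M, H, F, T, S]
Visit P; enqueue Q → queue [N, M, H, F, T, S, Q]
Visit N; enqueue O, L → queue [M, H, F, T, S, Q, O, L]
Visit M; enqueue K, G → queue [H, F, T, S, Q, O, L, K, G]
Visit H → queue [F, T, S, Q, O, L, K, G]
Visit F → queue [T, S, Q, O, L, K, G]
Visit T; enqueue J → queue [S, Q, O, L, K, G, J]
Visit S → queue [Q, O, L, K, G, J]
Visit Q → queue [O, L, K, G, J]
Visit O → queue [L, K, G, J]
Visit L → queue [K, G, J]
Visit K → queue [G, J]
Visit G → queue [J]
Visit J → queue []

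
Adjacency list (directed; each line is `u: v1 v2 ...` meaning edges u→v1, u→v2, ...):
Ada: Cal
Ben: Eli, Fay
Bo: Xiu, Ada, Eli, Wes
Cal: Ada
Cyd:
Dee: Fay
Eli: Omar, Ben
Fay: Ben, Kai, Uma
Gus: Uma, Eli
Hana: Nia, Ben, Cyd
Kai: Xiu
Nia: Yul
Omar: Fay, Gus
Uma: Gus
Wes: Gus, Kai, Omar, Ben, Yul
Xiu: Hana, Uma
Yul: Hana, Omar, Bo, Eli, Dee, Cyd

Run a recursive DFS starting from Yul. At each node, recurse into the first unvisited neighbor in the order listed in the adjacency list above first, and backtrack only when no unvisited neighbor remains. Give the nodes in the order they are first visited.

Yul -> Hana -> Nia -> Ben -> Eli -> Omar -> Fay -> Kai -> Xiu -> Uma -> Gus -> Cyd -> Bo -> Ada -> Cal -> Wes -> Dee

Visit Yul
Yul → Hana
Hana → Nia
Hana → Ben
Ben → Eli
Eli → Omar
Omar → Fay
Fay → Kai
Kai → Xiu
Xiu → Uma
Uma → Gus
Hana → Cyd
Yul → Bo
Bo → Ada
Ada → Cal
Bo → Wes
Yul → Dee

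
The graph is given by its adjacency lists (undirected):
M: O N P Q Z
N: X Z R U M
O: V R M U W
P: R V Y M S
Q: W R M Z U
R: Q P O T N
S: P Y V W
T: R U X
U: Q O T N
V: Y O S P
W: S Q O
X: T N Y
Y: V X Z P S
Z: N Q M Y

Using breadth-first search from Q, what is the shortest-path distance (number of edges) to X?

3

Level 0: Q
Level 1: M, R, U, W, Z
Level 2: N, O, P, S, T, Y
Level 3: V, X
X first appears at level 3.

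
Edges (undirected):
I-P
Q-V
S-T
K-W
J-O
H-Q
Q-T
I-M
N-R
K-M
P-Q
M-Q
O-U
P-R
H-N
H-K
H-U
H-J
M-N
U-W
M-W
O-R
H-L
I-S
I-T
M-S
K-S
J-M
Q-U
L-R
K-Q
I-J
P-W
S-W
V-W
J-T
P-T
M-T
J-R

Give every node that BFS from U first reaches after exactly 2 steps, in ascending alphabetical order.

J, K, L, M, N, P, R, S, T, V

Level 0: U
Level 1: H, O, Q, W
Level 2: J, K, L, M, N, P, R, S, T, V
Level 3: I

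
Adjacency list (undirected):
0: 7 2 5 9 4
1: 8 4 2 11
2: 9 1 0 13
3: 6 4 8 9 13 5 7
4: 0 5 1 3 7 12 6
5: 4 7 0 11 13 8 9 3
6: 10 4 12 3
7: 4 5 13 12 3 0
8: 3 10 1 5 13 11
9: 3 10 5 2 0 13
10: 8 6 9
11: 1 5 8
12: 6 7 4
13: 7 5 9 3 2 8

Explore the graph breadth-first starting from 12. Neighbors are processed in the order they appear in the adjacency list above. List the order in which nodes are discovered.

Visit 12; enqueue 6, 7, 4 → queue [6, 7, 4]
Visit 6; enqueue 10, 3 → queue [7, 4, 10, 3]
Visit 7; enqueue 5, 13, 0 → queue [4, 10, 3, 5, 13, 0]
Visit 4; enqueue 1 → queue [10, 3, 5, 13, 0, 1]
Visit 10; enqueue 8, 9 → queue [3, 5, 13, 0, 1, 8, 9]
Visit 3 → queue [5, 13, 0, 1, 8, 9]
Visit 5; enqueue 11 → queue [13, 0, 1, 8, 9, 11]
Visit 13; enqueue 2 → queue [0, 1, 8, 9, 11, 2]
Visit 0 → queue [1, 8, 9, 11, 2]
Visit 1 → queue [8, 9, 11, 2]
Visit 8 → queue [9, 11, 2]
Visit 9 → queue [11, 2]
Visit 11 → queue [2]
Visit 2 → queue []

12 → 6 → 7 → 4 → 10 → 3 → 5 → 13 → 0 → 1 → 8 → 9 → 11 → 2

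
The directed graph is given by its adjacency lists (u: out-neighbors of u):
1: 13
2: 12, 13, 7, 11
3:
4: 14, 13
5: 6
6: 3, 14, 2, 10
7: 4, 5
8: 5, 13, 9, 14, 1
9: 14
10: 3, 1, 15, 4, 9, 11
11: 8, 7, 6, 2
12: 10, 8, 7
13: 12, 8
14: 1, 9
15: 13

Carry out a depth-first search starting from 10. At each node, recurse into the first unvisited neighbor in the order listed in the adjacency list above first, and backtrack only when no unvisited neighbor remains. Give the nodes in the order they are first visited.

Visit 10
10 → 3
10 → 1
1 → 13
13 → 12
12 → 8
8 → 5
5 → 6
6 → 14
14 → 9
6 → 2
2 → 7
7 → 4
2 → 11
10 → 15

10, 3, 1, 13, 12, 8, 5, 6, 14, 9, 2, 7, 4, 11, 15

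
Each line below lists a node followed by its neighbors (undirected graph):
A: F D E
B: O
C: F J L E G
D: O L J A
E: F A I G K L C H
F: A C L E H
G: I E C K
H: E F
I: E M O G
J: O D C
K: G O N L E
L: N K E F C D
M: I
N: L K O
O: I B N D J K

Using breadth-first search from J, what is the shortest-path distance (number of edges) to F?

Level 0: J
Level 1: C, D, O
Level 2: A, B, E, F, G, I, K, L, N
Level 3: H, M
F first appears at level 2.

2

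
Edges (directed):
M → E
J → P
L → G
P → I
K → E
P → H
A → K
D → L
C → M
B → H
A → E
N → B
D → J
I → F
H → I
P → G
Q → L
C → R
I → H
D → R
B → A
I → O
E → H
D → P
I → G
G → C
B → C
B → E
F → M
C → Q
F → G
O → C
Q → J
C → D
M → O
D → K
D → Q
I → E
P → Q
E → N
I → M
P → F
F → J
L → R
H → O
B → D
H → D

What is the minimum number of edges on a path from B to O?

2

Level 0: B
Level 1: A, C, D, E, H
Level 2: I, J, K, L, M, N, O, P, Q, R
Level 3: F, G
O first appears at level 2.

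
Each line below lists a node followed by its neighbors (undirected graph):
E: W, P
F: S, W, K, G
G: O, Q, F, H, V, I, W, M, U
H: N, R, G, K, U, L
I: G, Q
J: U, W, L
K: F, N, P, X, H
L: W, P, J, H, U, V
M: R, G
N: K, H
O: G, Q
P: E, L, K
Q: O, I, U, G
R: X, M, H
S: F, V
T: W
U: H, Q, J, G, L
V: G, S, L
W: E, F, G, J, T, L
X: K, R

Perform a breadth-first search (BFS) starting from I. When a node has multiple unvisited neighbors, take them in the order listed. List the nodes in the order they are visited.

Visit I; enqueue G, Q → queue [G, Q]
Visit G; enqueue O, F, H, V, W, M, U → queue [Q, O, F, H, V, W, M, U]
Visit Q → queue [O, F, H, V, W, M, U]
Visit O → queue [F, H, V, W, M, U]
Visit F; enqueue S, K → queue [H, V, W, M, U, S, K]
Visit H; enqueue N, R, L → queue [V, W, M, U, S, K, N, R, L]
Visit V → queue [W, M, U, S, K, N, R, L]
Visit W; enqueue E, J, T → queue [M, U, S, K, N, R, L, E, J, T]
Visit M → queue [U, S, K, N, R, L, E, J, T]
Visit U → queue [S, K, N, R, L, E, J, T]
Visit S → queue [K, N, R, L, E, J, T]
Visit K; enqueue P, X → queue [N, R, L, E, J, T, P, X]
Visit N → queue [R, L, E, J, T, P, X]
Visit R → queue [L, E, J, T, P, X]
Visit L → queue [E, J, T, P, X]
Visit E → queue [J, T, P, X]
Visit J → queue [T, P, X]
Visit T → queue [P, X]
Visit P → queue [X]
Visit X → queue []

I -> G -> Q -> O -> F -> H -> V -> W -> M -> U -> S -> K -> N -> R -> L -> E -> J -> T -> P -> X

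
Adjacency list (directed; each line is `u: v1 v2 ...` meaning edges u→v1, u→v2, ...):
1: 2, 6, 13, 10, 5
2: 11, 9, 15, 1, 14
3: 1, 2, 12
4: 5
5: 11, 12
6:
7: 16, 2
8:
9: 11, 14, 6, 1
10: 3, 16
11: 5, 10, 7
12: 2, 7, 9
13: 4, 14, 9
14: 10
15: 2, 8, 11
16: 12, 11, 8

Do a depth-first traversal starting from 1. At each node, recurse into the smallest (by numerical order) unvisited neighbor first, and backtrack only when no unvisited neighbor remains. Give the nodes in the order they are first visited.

1, 2, 9, 6, 11, 5, 12, 7, 16, 8, 10, 3, 14, 15, 13, 4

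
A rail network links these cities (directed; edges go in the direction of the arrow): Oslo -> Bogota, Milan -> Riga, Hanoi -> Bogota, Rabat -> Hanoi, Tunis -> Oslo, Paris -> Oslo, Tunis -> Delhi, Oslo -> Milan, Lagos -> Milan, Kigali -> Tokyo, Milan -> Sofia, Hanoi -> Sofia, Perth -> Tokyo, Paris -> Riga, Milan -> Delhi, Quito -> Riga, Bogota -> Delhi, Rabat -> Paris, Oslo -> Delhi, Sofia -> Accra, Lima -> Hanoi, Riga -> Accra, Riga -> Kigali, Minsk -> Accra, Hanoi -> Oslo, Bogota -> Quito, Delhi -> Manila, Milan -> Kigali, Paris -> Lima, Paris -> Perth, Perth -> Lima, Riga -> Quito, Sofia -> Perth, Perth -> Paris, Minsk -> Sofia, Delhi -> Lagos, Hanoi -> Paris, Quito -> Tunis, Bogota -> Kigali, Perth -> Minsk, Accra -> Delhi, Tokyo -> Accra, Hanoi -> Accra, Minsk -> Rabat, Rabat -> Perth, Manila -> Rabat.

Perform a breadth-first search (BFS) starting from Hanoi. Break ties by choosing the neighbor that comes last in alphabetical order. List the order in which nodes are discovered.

Hanoi -> Sofia -> Paris -> Oslo -> Bogota -> Accra -> Perth -> Riga -> Lima -> Milan -> Delhi -> Quito -> Kigali -> Tokyo -> Minsk -> Manila -> Lagos -> Tunis -> Rabat

Visit Hanoi; enqueue Sofia, Paris, Oslo, Bogota, Accra → queue [Sofia, Paris, Oslo, Bogota, Accra]
Visit Sofia; enqueue Perth → queue [Paris, Oslo, Bogota, Accra, Perth]
Visit Paris; enqueue Riga, Lima → queue [Oslo, Bogota, Accra, Perth, Riga, Lima]
Visit Oslo; enqueue Milan, Delhi → queue [Bogota, Accra, Perth, Riga, Lima, Milan, Delhi]
Visit Bogota; enqueue Quito, Kigali → queue [Accra, Perth, Riga, Lima, Milan, Delhi, Quito, Kigali]
Visit Accra → queue [Perth, Riga, Lima, Milan, Delhi, Quito, Kigali]
Visit Perth; enqueue Tokyo, Minsk → queue [Riga, Lima, Milan, Delhi, Quito, Kigali, Tokyo, Minsk]
Visit Riga → queue [Lima, Milan, Delhi, Quito, Kigali, Tokyo, Minsk]
Visit Lima → queue [Milan, Delhi, Quito, Kigali, Tokyo, Minsk]
Visit Milan → queue [Delhi, Quito, Kigali, Tokyo, Minsk]
Visit Delhi; enqueue Manila, Lagos → queue [Quito, Kigali, Tokyo, Minsk, Manila, Lagos]
Visit Quito; enqueue Tunis → queue [Kigali, Tokyo, Minsk, Manila, Lagos, Tunis]
Visit Kigali → queue [Tokyo, Minsk, Manila, Lagos, Tunis]
Visit Tokyo → queue [Minsk, Manila, Lagos, Tunis]
Visit Minsk; enqueue Rabat → queue [Manila, Lagos, Tunis, Rabat]
Visit Manila → queue [Lagos, Tunis, Rabat]
Visit Lagos → queue [Tunis, Rabat]
Visit Tunis → queue [Rabat]
Visit Rabat → queue []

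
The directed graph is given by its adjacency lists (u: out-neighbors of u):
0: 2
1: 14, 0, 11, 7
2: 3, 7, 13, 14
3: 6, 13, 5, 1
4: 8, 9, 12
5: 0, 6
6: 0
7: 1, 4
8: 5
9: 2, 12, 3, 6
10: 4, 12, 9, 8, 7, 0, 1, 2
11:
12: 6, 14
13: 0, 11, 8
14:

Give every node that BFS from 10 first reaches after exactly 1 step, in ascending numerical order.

0, 1, 2, 4, 7, 8, 9, 12

Level 0: 10
Level 1: 0, 1, 2, 4, 7, 8, 9, 12
Level 2: 3, 5, 6, 11, 13, 14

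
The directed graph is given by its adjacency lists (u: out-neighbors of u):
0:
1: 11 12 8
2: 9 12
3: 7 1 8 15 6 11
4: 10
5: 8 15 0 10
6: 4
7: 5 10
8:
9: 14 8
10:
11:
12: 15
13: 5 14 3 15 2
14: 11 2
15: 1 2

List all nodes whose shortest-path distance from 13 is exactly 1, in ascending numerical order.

2, 3, 5, 14, 15

Level 0: 13
Level 1: 2, 3, 5, 14, 15
Level 2: 0, 1, 6, 7, 8, 9, 10, 11, 12
Level 3: 4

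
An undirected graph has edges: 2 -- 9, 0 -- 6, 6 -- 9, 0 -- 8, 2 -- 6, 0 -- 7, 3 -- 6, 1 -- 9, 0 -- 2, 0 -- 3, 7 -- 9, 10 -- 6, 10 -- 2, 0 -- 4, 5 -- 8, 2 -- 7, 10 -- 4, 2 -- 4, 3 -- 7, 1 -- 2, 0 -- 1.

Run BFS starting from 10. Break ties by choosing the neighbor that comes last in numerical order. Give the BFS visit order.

10 6 4 2 9 3 0 7 1 8 5

Visit 10; enqueue 6, 4, 2 → queue [6, 4, 2]
Visit 6; enqueue 9, 3, 0 → queue [4, 2, 9, 3, 0]
Visit 4 → queue [2, 9, 3, 0]
Visit 2; enqueue 7, 1 → queue [9, 3, 0, 7, 1]
Visit 9 → queue [3, 0, 7, 1]
Visit 3 → queue [0, 7, 1]
Visit 0; enqueue 8 → queue [7, 1, 8]
Visit 7 → queue [1, 8]
Visit 1 → queue [8]
Visit 8; enqueue 5 → queue [5]
Visit 5 → queue []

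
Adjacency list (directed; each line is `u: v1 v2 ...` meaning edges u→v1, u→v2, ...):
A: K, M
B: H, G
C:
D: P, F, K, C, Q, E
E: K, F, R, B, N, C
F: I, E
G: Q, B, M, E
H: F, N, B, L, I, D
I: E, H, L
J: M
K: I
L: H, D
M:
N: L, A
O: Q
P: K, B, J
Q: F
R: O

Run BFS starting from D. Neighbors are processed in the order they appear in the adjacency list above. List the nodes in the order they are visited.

D -> P -> F -> K -> C -> Q -> E -> B -> J -> I -> R -> N -> H -> G -> M -> L -> O -> A

Visit D; enqueue P, F, K, C, Q, E → queue [P, F, K, C, Q, E]
Visit P; enqueue B, J → queue [F, K, C, Q, E, B, J]
Visit F; enqueue I → queue [K, C, Q, E, B, J, I]
Visit K → queue [C, Q, E, B, J, I]
Visit C → queue [Q, E, B, J, I]
Visit Q → queue [E, B, J, I]
Visit E; enqueue R, N → queue [B, J, I, R, N]
Visit B; enqueue H, G → queue [J, I, R, N, H, G]
Visit J; enqueue M → queue [I, R, N, H, G, M]
Visit I; enqueue L → queue [R, N, H, G, M, L]
Visit R; enqueue O → queue [N, H, G, M, L, O]
Visit N; enqueue A → queue [H, G, M, L, O, A]
Visit H → queue [G, M, L, O, A]
Visit G → queue [M, L, O, A]
Visit M → queue [L, O, A]
Visit L → queue [O, A]
Visit O → queue [A]
Visit A → queue []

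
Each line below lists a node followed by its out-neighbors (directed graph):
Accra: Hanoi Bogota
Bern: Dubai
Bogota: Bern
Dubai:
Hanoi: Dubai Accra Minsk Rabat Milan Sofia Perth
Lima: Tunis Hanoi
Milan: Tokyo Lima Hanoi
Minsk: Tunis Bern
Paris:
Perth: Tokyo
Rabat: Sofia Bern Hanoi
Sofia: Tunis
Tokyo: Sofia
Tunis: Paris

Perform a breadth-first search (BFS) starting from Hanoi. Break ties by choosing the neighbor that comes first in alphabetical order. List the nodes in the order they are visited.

Hanoi → Accra → Dubai → Milan → Minsk → Perth → Rabat → Sofia → Bogota → Lima → Tokyo → Bern → Tunis → Paris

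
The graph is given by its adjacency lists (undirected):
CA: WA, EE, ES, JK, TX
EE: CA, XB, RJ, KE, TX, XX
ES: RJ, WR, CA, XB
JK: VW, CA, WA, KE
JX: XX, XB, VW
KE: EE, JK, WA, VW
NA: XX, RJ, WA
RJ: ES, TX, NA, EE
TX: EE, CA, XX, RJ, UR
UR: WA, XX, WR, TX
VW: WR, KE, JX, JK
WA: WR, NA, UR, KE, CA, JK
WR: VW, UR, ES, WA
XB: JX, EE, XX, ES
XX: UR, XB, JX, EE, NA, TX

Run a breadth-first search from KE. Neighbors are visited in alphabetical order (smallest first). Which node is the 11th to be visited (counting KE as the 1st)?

Visit KE; enqueue EE, JK, VW, WA → queue [EE, JK, VW, WA]
Visit EE; enqueue CA, RJ, TX, XB, XX → queue [JK, VW, WA, CA, RJ, TX, XB, XX]
Visit JK → queue [VW, WA, CA, RJ, TX, XB, XX]
Visit VW; enqueue JX, WR → queue [WA, CA, RJ, TX, XB, XX, JX, WR]
Visit WA; enqueue NA, UR → queue [CA, RJ, TX, XB, XX, JX, WR, NA, UR]
Visit CA; enqueue ES → queue [RJ, TX, XB, XX, JX, WR, NA, UR, ES]
Visit RJ → queue [TX, XB, XX, JX, WR, NA, UR, ES]
Visit TX → queue [XB, XX, JX, WR, NA, UR, ES]
Visit XB → queue [XX, JX, WR, NA, UR, ES]
Visit XX → queue [JX, WR, NA, UR, ES]
Visit JX → queue [WR, NA, UR, ES]
Visit WR → queue [NA, UR, ES]
Visit NA → queue [UR, ES]
Visit UR → queue [ES]
Visit ES → queue []

Visit order: KE, EE, JK, VW, WA, CA, RJ, TX, XB, XX, JX, WR, NA, UR, ES

JX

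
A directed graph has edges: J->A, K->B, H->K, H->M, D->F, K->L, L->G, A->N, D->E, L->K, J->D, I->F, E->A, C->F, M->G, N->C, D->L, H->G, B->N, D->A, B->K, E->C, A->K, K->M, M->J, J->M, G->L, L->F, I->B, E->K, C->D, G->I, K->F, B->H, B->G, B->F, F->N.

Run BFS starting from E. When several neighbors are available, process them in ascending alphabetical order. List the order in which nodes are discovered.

Visit E; enqueue A, C, K → queue [A, C, K]
Visit A; enqueue N → queue [C, K, N]
Visit C; enqueue D, F → queue [K, N, D, F]
Visit K; enqueue B, L, M → queue [N, D, F, B, L, M]
Visit N → queue [D, F, B, L, M]
Visit D → queue [F, B, L, M]
Visit F → queue [B, L, M]
Visit B; enqueue G, H → queue [L, M, G, H]
Visit L → queue [M, G, H]
Visit M; enqueue J → queue [G, H, J]
Visit G; enqueue I → queue [H, J, I]
Visit H → queue [J, I]
Visit J → queue [I]
Visit I → queue []

E -> A -> C -> K -> N -> D -> F -> B -> L -> M -> G -> H -> J -> I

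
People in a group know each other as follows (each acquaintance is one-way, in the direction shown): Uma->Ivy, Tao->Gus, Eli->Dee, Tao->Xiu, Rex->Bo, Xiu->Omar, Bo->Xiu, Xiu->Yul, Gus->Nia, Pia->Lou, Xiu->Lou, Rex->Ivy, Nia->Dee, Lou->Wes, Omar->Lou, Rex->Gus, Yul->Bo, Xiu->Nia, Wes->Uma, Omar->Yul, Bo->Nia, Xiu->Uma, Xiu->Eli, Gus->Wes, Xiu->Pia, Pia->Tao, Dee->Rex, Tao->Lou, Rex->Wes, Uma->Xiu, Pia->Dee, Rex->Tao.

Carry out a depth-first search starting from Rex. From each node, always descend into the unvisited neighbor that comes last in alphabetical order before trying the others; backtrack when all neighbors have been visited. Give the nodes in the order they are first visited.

Visit Rex
Rex → Wes
Wes → Uma
Uma → Xiu
Xiu → Yul
Yul → Bo
Bo → Nia
Nia → Dee
Xiu → Pia
Pia → Tao
Tao → Lou
Tao → Gus
Xiu → Omar
Xiu → Eli
Uma → Ivy

Rex → Wes → Uma → Xiu → Yul → Bo → Nia → Dee → Pia → Tao → Lou → Gus → Omar → Eli → Ivy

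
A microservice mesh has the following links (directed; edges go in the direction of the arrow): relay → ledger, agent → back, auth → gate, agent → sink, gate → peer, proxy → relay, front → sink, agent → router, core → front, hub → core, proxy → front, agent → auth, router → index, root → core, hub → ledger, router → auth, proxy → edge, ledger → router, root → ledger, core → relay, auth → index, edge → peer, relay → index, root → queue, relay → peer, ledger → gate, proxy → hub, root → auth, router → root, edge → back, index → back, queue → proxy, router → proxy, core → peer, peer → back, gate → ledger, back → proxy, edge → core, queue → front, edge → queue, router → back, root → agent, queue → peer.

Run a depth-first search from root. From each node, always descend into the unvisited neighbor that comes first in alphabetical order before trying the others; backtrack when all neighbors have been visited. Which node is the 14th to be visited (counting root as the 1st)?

relay

Visit root
root → agent
agent → auth
auth → gate
gate → ledger
ledger → router
router → back
back → proxy
proxy → edge
edge → core
core → front
front → sink
core → peer
core → relay
relay → index
edge → queue
proxy → hub

Visit order: root, agent, auth, gate, ledger, router, back, proxy, edge, core, front, sink, peer, relay, index, queue, hub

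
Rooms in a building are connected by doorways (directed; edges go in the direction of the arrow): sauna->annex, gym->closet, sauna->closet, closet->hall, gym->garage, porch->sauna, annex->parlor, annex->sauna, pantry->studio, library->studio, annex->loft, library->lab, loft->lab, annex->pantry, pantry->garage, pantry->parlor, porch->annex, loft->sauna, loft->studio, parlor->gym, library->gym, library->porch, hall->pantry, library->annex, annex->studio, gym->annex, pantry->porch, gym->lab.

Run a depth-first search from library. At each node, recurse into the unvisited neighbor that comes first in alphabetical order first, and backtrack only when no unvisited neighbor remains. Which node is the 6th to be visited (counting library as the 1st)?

closet

Visit library
library → annex
annex → loft
loft → lab
loft → sauna
sauna → closet
closet → hall
hall → pantry
pantry → garage
pantry → parlor
parlor → gym
pantry → porch
pantry → studio

Visit order: library, annex, loft, lab, sauna, closet, hall, pantry, garage, parlor, gym, porch, studio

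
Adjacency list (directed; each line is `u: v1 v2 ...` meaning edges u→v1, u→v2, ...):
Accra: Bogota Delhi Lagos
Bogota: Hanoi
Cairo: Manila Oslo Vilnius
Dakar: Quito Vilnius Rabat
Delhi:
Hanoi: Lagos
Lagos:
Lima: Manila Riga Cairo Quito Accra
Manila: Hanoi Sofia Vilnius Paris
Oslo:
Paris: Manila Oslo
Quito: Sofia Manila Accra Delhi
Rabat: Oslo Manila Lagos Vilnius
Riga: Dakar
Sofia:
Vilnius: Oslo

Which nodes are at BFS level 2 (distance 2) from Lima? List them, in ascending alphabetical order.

Level 0: Lima
Level 1: Accra, Cairo, Manila, Quito, Riga
Level 2: Bogota, Dakar, Delhi, Hanoi, Lagos, Oslo, Paris, Sofia, Vilnius
Level 3: Rabat

Bogota, Dakar, Delhi, Hanoi, Lagos, Oslo, Paris, Sofia, Vilnius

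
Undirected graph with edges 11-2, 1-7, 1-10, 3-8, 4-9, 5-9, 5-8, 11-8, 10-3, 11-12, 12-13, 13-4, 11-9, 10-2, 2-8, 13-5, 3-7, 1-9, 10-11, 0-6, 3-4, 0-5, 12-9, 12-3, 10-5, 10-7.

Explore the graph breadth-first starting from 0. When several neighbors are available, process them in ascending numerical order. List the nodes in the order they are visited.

Visit 0; enqueue 5, 6 → queue [5, 6]
Visit 5; enqueue 8, 9, 10, 13 → queue [6, 8, 9, 10, 13]
Visit 6 → queue [8, 9, 10, 13]
Visit 8; enqueue 2, 3, 11 → queue [9, 10, 13, 2, 3, 11]
Visit 9; enqueue 1, 4, 12 → queue [10, 13, 2, 3, 11, 1, 4, 12]
Visit 10; enqueue 7 → queue [13, 2, 3, 11, 1, 4, 12, 7]
Visit 13 → queue [2, 3, 11, 1, 4, 12, 7]
Visit 2 → queue [3, 11, 1, 4, 12, 7]
Visit 3 → queue [11, 1, 4, 12, 7]
Visit 11 → queue [1, 4, 12, 7]
Visit 1 → queue [4, 12, 7]
Visit 4 → queue [12, 7]
Visit 12 → queue [7]
Visit 7 → queue []

0, 5, 6, 8, 9, 10, 13, 2, 3, 11, 1, 4, 12, 7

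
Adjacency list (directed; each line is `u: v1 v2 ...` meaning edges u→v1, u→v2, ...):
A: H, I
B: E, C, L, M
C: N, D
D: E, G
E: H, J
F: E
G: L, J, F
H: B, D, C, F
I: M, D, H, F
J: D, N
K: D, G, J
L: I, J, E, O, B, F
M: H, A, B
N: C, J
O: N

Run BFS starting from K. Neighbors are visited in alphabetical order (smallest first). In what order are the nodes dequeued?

K -> D -> G -> J -> E -> F -> L -> N -> H -> B -> I -> O -> C -> M -> A

Visit K; enqueue D, G, J → queue [D, G, J]
Visit D; enqueue E → queue [G, J, E]
Visit G; enqueue F, L → queue [J, E, F, L]
Visit J; enqueue N → queue [E, F, L, N]
Visit E; enqueue H → queue [F, L, N, H]
Visit F → queue [L, N, H]
Visit L; enqueue B, I, O → queue [N, H, B, I, O]
Visit N; enqueue C → queue [H, B, I, O, C]
Visit H → queue [B, I, O, C]
Visit B; enqueue M → queue [I, O, C, M]
Visit I → queue [O, C, M]
Visit O → queue [C, M]
Visit C → queue [M]
Visit M; enqueue A → queue [A]
Visit A → queue []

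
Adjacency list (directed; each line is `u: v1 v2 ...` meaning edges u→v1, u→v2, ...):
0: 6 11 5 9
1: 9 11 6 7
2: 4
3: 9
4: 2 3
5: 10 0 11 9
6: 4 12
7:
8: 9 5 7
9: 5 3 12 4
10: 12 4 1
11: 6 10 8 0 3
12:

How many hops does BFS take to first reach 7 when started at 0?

3

Level 0: 0
Level 1: 5, 6, 9, 11
Level 2: 3, 4, 8, 10, 12
Level 3: 1, 2, 7
7 first appears at level 3.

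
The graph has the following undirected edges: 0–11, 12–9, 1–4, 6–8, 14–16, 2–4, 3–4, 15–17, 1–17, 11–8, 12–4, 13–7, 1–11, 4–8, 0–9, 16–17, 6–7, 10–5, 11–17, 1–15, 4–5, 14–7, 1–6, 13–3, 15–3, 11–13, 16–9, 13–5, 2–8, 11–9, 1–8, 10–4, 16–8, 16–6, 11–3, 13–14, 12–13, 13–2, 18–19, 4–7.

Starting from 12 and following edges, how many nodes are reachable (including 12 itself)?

18

BFS from 12 visits: 12, 13, 9, 4, 14, 11, 7, 5, 3, 2, 16, 0, 10, 8, 1, 17, 6, 15
Reachable nodes: 18 of 20 total.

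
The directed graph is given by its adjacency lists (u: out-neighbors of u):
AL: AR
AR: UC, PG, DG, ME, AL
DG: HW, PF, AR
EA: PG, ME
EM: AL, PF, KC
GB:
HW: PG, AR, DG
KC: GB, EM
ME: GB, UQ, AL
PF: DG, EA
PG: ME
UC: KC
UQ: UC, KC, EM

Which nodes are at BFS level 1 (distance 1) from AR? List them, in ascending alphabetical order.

Level 0: AR
Level 1: AL, DG, ME, PG, UC
Level 2: GB, HW, KC, PF, UQ
Level 3: EA, EM

AL, DG, ME, PG, UC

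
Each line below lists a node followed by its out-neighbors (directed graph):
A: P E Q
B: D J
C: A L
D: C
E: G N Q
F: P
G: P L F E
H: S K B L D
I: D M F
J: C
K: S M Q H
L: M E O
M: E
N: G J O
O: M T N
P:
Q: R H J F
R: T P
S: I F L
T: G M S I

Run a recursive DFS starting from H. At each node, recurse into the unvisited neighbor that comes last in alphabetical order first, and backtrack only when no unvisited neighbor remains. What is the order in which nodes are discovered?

Visit H
H → S
S → L
L → O
O → T
T → M
M → E
E → Q
Q → R
R → P
Q → J
J → C
C → A
Q → F
E → N
N → G
T → I
I → D
H → K
H → B

H S L O T M E Q R P J C A F N G I D K B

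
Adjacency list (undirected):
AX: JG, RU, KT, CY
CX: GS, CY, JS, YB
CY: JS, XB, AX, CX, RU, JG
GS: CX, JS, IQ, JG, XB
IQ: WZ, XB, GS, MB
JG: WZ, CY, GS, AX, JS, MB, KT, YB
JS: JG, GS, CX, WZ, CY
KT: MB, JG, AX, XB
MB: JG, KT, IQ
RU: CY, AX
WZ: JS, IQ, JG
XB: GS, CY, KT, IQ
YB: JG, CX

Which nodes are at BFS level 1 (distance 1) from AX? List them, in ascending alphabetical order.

Level 0: AX
Level 1: CY, JG, KT, RU
Level 2: CX, GS, JS, MB, WZ, XB, YB
Level 3: IQ

CY, JG, KT, RU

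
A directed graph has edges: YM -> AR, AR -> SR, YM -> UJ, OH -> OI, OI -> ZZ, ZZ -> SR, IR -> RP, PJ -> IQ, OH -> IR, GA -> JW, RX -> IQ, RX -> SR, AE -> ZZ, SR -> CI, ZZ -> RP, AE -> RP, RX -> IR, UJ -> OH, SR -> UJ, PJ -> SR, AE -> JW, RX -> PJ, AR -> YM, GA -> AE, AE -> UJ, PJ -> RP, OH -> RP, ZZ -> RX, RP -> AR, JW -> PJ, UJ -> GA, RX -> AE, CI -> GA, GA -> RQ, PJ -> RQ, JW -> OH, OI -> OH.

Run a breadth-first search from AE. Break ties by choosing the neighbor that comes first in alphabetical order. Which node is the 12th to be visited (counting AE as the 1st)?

Visit AE; enqueue JW, RP, UJ, ZZ → queue [JW, RP, UJ, ZZ]
Visit JW; enqueue OH, PJ → queue [RP, UJ, ZZ, OH, PJ]
Visit RP; enqueue AR → queue [UJ, ZZ, OH, PJ, AR]
Visit UJ; enqueue GA → queue [ZZ, OH, PJ, AR, GA]
Visit ZZ; enqueue RX, SR → queue [OH, PJ, AR, GA, RX, SR]
Visit OH; enqueue IR, OI → queue [PJ, AR, GA, RX, SR, IR, OI]
Visit PJ; enqueue IQ, RQ → queue [AR, GA, RX, SR, IR, OI, IQ, RQ]
Visit AR; enqueue YM → queue [GA, RX, SR, IR, OI, IQ, RQ, YM]
Visit GA → queue [RX, SR, IR, OI, IQ, RQ, YM]
Visit RX → queue [SR, IR, OI, IQ, RQ, YM]
Visit SR; enqueue CI → queue [IR, OI, IQ, RQ, YM, CI]
Visit IR → queue [OI, IQ, RQ, YM, CI]
Visit OI → queue [IQ, RQ, YM, CI]
Visit IQ → queue [RQ, YM, CI]
Visit RQ → queue [YM, CI]
Visit YM → queue [CI]
Visit CI → queue []

Visit order: AE, JW, RP, UJ, ZZ, OH, PJ, AR, GA, RX, SR, IR, OI, IQ, RQ, YM, CI

IR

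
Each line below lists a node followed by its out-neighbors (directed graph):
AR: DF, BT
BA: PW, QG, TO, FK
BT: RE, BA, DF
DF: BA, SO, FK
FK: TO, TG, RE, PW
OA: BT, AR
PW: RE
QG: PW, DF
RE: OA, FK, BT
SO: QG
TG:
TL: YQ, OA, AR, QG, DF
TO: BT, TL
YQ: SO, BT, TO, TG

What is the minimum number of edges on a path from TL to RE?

Level 0: TL
Level 1: AR, DF, OA, QG, YQ
Level 2: BA, BT, FK, PW, SO, TG, TO
Level 3: RE
RE first appears at level 3.

3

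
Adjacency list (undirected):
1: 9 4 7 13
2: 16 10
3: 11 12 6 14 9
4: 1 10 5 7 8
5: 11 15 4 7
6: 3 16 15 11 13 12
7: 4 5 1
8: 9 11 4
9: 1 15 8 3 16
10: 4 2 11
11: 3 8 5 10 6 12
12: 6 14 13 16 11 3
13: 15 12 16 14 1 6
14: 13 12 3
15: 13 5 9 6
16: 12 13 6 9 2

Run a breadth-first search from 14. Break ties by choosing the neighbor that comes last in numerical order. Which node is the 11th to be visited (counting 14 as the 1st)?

2

Visit 14; enqueue 13, 12, 3 → queue [13, 12, 3]
Visit 13; enqueue 16, 15, 6, 1 → queue [12, 3, 16, 15, 6, 1]
Visit 12; enqueue 11 → queue [3, 16, 15, 6, 1, 11]
Visit 3; enqueue 9 → queue [16, 15, 6, 1, 11, 9]
Visit 16; enqueue 2 → queue [15, 6, 1, 11, 9, 2]
Visit 15; enqueue 5 → queue [6, 1, 11, 9, 2, 5]
Visit 6 → queue [1, 11, 9, 2, 5]
Visit 1; enqueue 7, 4 → queue [11, 9, 2, 5, 7, 4]
Visit 11; enqueue 10, 8 → queue [9, 2, 5, 7, 4, 10, 8]
Visit 9 → queue [2, 5, 7, 4, 10, 8]
Visit 2 → queue [5, 7, 4, 10, 8]
Visit 5 → queue [7, 4, 10, 8]
Visit 7 → queue [4, 10, 8]
Visit 4 → queue [10, 8]
Visit 10 → queue [8]
Visit 8 → queue []

Visit order: 14, 13, 12, 3, 16, 15, 6, 1, 11, 9, 2, 5, 7, 4, 10, 8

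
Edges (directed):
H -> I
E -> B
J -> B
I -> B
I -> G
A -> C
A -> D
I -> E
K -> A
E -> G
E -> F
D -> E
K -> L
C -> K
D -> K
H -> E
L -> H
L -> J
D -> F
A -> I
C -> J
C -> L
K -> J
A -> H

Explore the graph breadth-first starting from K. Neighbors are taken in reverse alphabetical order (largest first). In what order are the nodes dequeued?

K, L, J, A, H, B, I, D, C, E, G, F

Visit K; enqueue L, J, A → queue [L, J, A]
Visit L; enqueue H → queue [J, A, H]
Visit J; enqueue B → queue [A, H, B]
Visit A; enqueue I, D, C → queue [H, B, I, D, C]
Visit H; enqueue E → queue [B, I, D, C, E]
Visit B → queue [I, D, C, E]
Visit I; enqueue G → queue [D, C, E, G]
Visit D; enqueue F → queue [C, E, G, F]
Visit C → queue [E, G, F]
Visit E → queue [G, F]
Visit G → queue [F]
Visit F → queue []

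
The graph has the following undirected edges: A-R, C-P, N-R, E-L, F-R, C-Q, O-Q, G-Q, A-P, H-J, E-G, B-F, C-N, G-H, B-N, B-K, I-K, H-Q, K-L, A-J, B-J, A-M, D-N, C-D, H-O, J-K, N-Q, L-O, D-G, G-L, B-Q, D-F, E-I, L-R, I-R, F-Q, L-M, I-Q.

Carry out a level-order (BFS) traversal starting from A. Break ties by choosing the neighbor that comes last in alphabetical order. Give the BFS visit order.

Visit A; enqueue R, P, M, J → queue [R, P, M, J]
Visit R; enqueue N, L, I, F → queue [P, M, J, N, L, I, F]
Visit P; enqueue C → queue [M, J, N, L, I, F, C]
Visit M → queue [J, N, L, I, F, C]
Visit J; enqueue K, H, B → queue [N, L, I, F, C, K, H, B]
Visit N; enqueue Q, D → queue [L, I, F, C, K, H, B, Q, D]
Visit L; enqueue O, G, E → queue [I, F, C, K, H, B, Q, D, O, G, E]
Visit I → queue [F, C, K, H, B, Q, D, O, G, E]
Visit F → queue [C, K, H, B, Q, D, O, G, E]
Visit C → queue [K, H, B, Q, D, O, G, E]
Visit K → queue [H, B, Q, D, O, G, E]
Visit H → queue [B, Q, D, O, G, E]
Visit B → queue [Q, D, O, G, E]
Visit Q → queue [D, O, G, E]
Visit D → queue [O, G, E]
Visit O → queue [G, E]
Visit G → queue [E]
Visit E → queue []

A, R, P, M, J, N, L, I, F, C, K, H, B, Q, D, O, G, E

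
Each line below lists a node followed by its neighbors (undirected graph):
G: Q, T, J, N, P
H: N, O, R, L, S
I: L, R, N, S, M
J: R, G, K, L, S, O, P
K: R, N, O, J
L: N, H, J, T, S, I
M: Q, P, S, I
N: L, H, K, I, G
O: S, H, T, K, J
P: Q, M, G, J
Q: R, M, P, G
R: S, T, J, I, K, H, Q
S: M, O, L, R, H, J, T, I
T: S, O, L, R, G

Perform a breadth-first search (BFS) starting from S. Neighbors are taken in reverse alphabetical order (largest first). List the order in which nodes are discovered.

Visit S; enqueue T, R, O, M, L, J, I, H → queue [T, R, O, M, L, J, I, H]
Visit T; enqueue G → queue [R, O, M, L, J, I, H, G]
Visit R; enqueue Q, K → queue [O, M, L, J, I, H, G, Q, K]
Visit O → queue [M, L, J, I, H, G, Q, K]
Visit M; enqueue P → queue [L, J, I, H, G, Q, K, P]
Visit L; enqueue N → queue [J, I, H, G, Q, K, P, N]
Visit J → queue [I, H, G, Q, K, P, N]
Visit I → queue [H, G, Q, K, P, N]
Visit H → queue [G, Q, K, P, N]
Visit G → queue [Q, K, P, N]
Visit Q → queue [K, P, N]
Visit K → queue [P, N]
Visit P → queue [N]
Visit N → queue []

S T R O M L J I H G Q K P N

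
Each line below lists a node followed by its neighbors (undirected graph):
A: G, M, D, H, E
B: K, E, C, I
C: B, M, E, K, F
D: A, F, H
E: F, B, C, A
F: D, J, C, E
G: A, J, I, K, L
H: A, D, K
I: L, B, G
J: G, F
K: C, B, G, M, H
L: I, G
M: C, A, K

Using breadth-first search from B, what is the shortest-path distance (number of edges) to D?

3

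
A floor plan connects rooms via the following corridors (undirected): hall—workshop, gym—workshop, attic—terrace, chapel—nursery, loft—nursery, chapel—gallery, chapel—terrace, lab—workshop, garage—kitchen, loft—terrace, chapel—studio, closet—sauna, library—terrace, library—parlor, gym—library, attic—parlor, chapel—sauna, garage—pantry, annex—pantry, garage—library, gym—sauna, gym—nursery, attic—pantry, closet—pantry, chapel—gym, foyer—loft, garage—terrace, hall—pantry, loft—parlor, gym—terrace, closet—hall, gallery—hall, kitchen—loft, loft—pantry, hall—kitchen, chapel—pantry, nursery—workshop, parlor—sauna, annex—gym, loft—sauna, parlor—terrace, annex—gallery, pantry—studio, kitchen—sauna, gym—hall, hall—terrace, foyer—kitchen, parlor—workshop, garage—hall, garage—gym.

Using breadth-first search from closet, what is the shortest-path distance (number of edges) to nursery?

3

Level 0: closet
Level 1: hall, pantry, sauna
Level 2: annex, attic, chapel, gallery, garage, gym, kitchen, loft, parlor, studio, terrace, workshop
Level 3: foyer, lab, library, nursery
nursery first appears at level 3.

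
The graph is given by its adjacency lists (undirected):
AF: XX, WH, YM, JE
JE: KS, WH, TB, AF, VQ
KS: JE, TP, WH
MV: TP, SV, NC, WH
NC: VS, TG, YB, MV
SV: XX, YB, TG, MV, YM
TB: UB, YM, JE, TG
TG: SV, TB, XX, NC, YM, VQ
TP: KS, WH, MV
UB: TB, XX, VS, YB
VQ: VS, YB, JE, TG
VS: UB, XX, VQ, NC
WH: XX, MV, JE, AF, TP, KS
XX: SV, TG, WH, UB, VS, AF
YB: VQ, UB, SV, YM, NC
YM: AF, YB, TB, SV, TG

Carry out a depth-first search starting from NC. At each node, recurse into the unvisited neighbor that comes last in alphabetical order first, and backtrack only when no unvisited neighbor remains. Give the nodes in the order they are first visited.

NC, YB, YM, TG, XX, WH, TP, MV, SV, KS, JE, VQ, VS, UB, TB, AF

Visit NC
NC → YB
YB → YM
YM → TG
TG → XX
XX → WH
WH → TP
TP → MV
MV → SV
TP → KS
KS → JE
JE → VQ
VQ → VS
VS → UB
UB → TB
JE → AF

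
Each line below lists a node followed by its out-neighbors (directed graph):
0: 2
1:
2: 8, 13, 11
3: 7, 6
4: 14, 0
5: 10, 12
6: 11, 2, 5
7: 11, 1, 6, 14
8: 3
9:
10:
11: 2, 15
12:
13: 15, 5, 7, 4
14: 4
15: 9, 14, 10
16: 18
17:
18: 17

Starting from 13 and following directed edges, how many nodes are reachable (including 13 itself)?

BFS from 13 visits: 13, 4, 5, 7, 15, 0, 14, 10, 12, 1, 6, 11, 9, 2, 8, 3
Reachable nodes: 16 of 19 total.

16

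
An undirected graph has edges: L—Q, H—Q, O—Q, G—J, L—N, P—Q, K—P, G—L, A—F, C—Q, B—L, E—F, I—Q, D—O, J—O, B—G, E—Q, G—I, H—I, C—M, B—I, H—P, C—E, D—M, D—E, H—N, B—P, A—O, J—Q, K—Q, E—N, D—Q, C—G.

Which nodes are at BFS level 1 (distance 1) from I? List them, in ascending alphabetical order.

B, G, H, Q

Level 0: I
Level 1: B, G, H, Q
Level 2: C, D, E, J, K, L, N, O, P
Level 3: A, F, M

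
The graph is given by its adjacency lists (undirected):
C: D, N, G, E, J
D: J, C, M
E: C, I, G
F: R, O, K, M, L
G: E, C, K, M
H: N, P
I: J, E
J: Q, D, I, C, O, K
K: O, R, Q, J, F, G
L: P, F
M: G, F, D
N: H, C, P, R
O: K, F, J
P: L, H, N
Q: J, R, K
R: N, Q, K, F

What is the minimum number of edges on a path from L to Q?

Level 0: L
Level 1: F, P
Level 2: H, K, M, N, O, R
Level 3: C, D, G, J, Q
Level 4: E, I
Q first appears at level 3.

3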